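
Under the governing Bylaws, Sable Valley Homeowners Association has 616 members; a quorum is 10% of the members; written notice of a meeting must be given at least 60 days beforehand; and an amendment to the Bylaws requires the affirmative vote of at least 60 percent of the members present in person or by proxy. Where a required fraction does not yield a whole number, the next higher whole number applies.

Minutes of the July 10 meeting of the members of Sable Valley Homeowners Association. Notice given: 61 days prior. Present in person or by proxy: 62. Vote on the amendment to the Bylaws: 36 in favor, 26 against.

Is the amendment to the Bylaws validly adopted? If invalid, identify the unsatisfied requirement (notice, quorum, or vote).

Notice: 61 days given; 60 required. Satisfied.
Quorum: 10% of 616 = 61.60, rounded up to 62; 62 present. Satisfied.
Vote: requires three-fifths of those present (62); 3/5 of 62 = 37.20, rounded up to 38, so 38 needed; 36 in favor. Not satisfied.

Invalid — vote requirement not satisfied.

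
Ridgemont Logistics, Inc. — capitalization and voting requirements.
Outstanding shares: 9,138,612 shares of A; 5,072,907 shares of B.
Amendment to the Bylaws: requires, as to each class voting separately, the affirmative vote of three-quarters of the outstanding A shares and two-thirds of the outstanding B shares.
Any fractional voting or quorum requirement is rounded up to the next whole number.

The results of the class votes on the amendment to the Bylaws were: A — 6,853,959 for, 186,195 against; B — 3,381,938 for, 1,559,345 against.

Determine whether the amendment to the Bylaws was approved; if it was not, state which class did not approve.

Approved — every class gave the required vote.

A: 3/4 of 9138612 = 6853959; 6,853,959 required, 6,853,959 in favor — approved.
B: 2/3 of 5072907 = 3381938; 3,381,938 required, 3,381,938 in favor — approved.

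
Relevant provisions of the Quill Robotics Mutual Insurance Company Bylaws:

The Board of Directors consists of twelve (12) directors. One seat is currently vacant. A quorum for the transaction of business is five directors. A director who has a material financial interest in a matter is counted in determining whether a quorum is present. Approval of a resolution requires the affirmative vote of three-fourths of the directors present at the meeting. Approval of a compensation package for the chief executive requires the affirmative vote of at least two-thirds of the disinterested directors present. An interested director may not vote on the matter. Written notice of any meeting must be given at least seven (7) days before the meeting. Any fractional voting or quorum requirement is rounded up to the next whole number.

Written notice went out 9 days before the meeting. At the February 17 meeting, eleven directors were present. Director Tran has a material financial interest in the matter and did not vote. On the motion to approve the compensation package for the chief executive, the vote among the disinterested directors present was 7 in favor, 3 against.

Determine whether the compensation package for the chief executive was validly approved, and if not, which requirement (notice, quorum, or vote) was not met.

Notice: 9 days given; 7 required (9 ≥ 7). Satisfied.
Quorum: 11 present (interested directors count toward quorum); quorum is 5. Satisfied.
Vote: the compensation package for the chief executive requires two-thirds of the disinterested directors present (11 − 1 = 10). 2/3 of 10 = 6.67, rounded up to 7, so 7 affirmative votes are needed; 7 voted in favor. Satisfied.

Valid — all requirements satisfied.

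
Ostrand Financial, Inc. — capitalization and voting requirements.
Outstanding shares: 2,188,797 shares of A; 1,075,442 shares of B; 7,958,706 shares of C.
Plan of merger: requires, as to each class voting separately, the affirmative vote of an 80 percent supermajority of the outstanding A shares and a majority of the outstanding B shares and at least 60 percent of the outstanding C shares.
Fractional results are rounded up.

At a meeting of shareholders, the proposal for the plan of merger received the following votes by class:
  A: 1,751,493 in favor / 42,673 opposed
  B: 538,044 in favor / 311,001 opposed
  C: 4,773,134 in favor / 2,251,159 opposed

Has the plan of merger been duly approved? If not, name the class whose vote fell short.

A: 4/5 of 2188797 = 1751037.60, rounded up to 1751038; 1,751,038 required, 1,751,493 in favor — approved.
B: a majority of 1075442 is 537722; 537,722 required, 538,044 in favor — approved.
C: 3/5 of 7958706 = 4775223.60, rounded up to 4775224; 4,775,224 required, 4,773,134 in favor — not approved.

Not approved — the C shares did not give the required vote.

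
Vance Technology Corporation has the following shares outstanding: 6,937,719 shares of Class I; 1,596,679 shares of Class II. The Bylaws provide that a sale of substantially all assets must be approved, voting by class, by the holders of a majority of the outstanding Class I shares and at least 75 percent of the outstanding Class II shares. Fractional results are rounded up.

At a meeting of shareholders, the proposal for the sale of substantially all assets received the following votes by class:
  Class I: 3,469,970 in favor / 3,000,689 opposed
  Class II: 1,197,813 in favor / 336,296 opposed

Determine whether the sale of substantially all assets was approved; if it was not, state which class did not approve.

Class I: a majority of 6937719 is 3468860; 3,468,860 required, 3,469,970 in favor — approved.
Class II: 3/4 of 1596679 = 1197509.25, rounded up to 1197510; 1,197,510 required, 1,197,813 in favor — approved.

Approved — every class gave the required vote.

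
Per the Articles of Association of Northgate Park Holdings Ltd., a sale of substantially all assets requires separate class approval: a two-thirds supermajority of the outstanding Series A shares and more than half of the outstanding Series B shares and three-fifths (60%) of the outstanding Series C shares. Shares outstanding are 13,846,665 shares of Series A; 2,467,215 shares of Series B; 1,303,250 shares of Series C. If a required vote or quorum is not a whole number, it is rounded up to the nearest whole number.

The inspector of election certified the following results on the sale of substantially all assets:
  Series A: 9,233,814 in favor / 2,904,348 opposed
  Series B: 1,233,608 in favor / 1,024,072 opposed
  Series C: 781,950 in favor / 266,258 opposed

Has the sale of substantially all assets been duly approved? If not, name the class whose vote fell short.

Approved — every class gave the required vote.

Series A: 2/3 of 13846665 = 9231110; 9,231,110 required, 9,233,814 in favor — approved.
Series B: a majority of 2467215 is 1233608; 1,233,608 required, 1,233,608 in favor — approved.
Series C: 3/5 of 1303250 = 781950; 781,950 required, 781,950 in favor — approved.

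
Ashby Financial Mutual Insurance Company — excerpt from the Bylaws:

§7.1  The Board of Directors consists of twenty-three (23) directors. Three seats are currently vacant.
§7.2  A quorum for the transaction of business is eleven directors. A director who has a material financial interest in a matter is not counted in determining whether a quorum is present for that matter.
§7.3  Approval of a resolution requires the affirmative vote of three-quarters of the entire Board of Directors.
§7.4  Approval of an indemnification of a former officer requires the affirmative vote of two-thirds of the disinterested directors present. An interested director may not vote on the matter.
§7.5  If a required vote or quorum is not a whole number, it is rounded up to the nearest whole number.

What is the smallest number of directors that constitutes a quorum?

11

The quorum is fixed at 11.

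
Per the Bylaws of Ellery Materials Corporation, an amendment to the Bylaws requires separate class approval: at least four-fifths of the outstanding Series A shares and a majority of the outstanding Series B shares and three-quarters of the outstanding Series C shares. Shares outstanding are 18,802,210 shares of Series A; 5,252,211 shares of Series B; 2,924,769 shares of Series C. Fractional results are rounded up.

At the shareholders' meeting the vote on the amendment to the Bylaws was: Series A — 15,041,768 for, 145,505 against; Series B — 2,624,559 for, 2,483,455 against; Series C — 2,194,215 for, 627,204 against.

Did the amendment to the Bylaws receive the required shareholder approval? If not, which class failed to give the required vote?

Not approved — the Series B shares did not give the required vote.

Series A: 4/5 of 18802210 = 15041768; 15,041,768 required, 15,041,768 in favor — approved.
Series B: a majority of 5252211 is 2626106; 2,626,106 required, 2,624,559 in favor — not approved.
Series C: 3/4 of 2924769 = 2193576.75, rounded up to 2193577; 2,193,577 required, 2,194,215 in favor — approved.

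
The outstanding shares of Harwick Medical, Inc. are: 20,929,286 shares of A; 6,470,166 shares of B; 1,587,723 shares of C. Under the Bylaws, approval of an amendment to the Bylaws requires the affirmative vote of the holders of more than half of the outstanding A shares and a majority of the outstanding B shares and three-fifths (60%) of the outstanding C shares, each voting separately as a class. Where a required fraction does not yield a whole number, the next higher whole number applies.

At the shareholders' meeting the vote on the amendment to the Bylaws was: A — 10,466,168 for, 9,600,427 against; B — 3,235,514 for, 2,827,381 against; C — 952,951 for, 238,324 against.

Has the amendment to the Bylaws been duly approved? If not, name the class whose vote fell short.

A: a majority of 20929286 is 10464644; 10,464,644 required, 10,466,168 in favor — approved.
B: a majority of 6470166 is 3235084; 3,235,084 required, 3,235,514 in favor — approved.
C: 3/5 of 1587723 = 952633.80, rounded up to 952634; 952,634 required, 952,951 in favor — approved.

Approved — every class gave the required vote.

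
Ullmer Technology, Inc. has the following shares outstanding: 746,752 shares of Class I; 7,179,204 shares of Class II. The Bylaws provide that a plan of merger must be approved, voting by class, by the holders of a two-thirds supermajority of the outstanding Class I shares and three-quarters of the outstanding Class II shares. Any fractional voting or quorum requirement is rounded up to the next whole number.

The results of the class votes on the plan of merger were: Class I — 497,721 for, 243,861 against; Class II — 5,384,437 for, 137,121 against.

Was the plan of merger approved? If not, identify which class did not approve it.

Class I: 2/3 of 746752 = 497834.67, rounded up to 497835; 497,835 required, 497,721 in favor — not approved.
Class II: 3/4 of 7179204 = 5384403; 5,384,403 required, 5,384,437 in favor — approved.

Not approved — the Class I shares did not give the required vote.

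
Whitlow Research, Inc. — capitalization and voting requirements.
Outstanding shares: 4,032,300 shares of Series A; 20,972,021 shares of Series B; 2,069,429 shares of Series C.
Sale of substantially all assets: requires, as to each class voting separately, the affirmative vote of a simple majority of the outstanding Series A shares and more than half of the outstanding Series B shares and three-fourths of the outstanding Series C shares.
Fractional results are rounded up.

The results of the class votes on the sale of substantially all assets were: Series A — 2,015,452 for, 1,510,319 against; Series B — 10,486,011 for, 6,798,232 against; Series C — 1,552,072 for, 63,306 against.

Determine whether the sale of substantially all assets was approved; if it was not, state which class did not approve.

Series A: a majority of 4032300 is 2016151; 2,016,151 required, 2,015,452 in favor — not approved.
Series B: a majority of 20972021 is 10486011; 10,486,011 required, 10,486,011 in favor — approved.
Series C: 3/4 of 2069429 = 1552071.75, rounded up to 1552072; 1,552,072 required, 1,552,072 in favor — approved.

Not approved — the Series A shares did not give the required vote.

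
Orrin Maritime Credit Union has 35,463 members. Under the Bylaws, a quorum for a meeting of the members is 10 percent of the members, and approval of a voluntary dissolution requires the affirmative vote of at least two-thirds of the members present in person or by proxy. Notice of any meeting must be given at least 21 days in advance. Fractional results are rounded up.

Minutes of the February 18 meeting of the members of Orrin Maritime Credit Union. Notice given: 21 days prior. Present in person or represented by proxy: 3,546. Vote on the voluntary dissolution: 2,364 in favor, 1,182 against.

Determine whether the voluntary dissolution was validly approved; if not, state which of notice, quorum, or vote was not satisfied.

Notice: 21 days given; 21 required. Satisfied.
Quorum: 10% of 35,463 = 3,546.30, rounded up to 3,547; 3,546 present. Not satisfied.
Vote: requires two-thirds of those present (3,546); 2/3 of 3546 = 2364, so 2,364 needed; 2,364 in favor. Satisfied.

Invalid — quorum requirement not satisfied.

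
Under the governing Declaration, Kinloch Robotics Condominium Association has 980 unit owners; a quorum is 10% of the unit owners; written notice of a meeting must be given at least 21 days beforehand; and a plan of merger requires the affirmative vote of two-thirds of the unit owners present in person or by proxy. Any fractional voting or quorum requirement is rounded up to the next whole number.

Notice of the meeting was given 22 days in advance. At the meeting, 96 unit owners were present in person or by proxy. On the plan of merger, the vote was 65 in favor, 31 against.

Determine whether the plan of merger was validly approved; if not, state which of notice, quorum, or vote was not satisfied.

Invalid — quorum requirement not satisfied.

Notice: 22 days given; 21 required. Satisfied.
Quorum: 10% of 980 = 98; 96 present. Not satisfied.
Vote: requires two-thirds of those present (96); 2/3 of 96 = 64, so 64 needed; 65 in favor. Satisfied.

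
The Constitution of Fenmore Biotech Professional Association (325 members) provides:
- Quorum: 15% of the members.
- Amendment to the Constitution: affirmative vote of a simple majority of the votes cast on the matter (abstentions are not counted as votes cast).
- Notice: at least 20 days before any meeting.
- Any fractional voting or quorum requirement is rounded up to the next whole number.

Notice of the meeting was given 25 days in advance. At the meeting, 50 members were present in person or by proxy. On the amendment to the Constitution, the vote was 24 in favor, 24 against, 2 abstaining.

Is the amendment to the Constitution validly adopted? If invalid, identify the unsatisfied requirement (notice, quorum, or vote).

Invalid — vote requirement not satisfied.

Notice: 25 days given; 20 required. Satisfied.
Quorum: 15% of 325 = 48.75, rounded up to 49; 50 present. Satisfied.
Vote: requires a majority of the votes cast (50 − 2 abstaining = 48); a majority of 48 is 25, so 25 needed; 24 in favor. Not satisfied.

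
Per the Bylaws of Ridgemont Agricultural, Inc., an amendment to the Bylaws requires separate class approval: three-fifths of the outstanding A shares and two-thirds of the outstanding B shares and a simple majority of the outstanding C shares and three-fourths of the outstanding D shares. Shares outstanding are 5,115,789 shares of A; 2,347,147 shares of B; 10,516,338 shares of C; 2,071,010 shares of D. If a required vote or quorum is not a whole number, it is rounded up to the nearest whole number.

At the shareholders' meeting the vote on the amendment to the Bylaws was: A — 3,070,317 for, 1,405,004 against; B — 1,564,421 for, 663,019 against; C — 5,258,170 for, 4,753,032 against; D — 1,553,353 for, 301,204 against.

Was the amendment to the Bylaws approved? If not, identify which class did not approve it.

Not approved — the B shares did not give the required vote.

A: 3/5 of 5115789 = 3069473.40, rounded up to 3069474; 3,069,474 required, 3,070,317 in favor — approved.
B: 2/3 of 2347147 = 1564764.67, rounded up to 1564765; 1,564,765 required, 1,564,421 in favor — not approved.
C: a majority of 10516338 is 5258170; 5,258,170 required, 5,258,170 in favor — approved.
D: 3/4 of 2071010 = 1553257.50, rounded up to 1553258; 1,553,258 required, 1,553,353 in favor — approved.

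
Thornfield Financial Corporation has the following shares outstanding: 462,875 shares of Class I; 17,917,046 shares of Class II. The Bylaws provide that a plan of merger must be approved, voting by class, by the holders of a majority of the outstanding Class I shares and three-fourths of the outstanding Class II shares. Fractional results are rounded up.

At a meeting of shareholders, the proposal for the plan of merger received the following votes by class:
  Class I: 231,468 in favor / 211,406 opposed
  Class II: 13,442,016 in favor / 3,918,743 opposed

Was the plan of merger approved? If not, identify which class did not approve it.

Approved — every class gave the required vote.

Class I: a majority of 462875 is 231438; 231,438 required, 231,468 in favor — approved.
Class II: 3/4 of 17917046 = 13437784.50, rounded up to 13437785; 13,437,785 required, 13,442,016 in favor — approved.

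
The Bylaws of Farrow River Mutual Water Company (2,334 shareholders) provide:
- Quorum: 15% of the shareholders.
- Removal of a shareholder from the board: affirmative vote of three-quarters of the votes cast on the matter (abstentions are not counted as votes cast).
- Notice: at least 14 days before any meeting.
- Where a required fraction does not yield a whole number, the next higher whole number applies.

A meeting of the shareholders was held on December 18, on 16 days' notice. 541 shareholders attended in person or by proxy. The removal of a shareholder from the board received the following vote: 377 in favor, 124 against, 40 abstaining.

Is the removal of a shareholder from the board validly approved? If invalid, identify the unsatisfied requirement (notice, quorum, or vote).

Notice: 16 days given; 14 required. Satisfied.
Quorum: 15% of 2,334 = 350.10, rounded up to 351; 541 present. Satisfied.
Vote: requires three-fourths of the votes cast (541 − 40 abstaining = 501); 3/4 of 501 = 375.75, rounded up to 376, so 376 needed; 377 in favor. Satisfied.

Valid — all requirements satisfied.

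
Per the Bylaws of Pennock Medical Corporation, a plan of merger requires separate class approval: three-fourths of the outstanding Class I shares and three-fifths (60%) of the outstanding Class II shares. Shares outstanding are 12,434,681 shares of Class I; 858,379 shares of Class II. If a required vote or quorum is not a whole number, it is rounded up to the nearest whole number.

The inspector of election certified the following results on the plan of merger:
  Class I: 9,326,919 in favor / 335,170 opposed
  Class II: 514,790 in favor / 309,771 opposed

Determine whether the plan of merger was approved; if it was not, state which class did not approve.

Class I: 3/4 of 12434681 = 9326010.75, rounded up to 9326011; 9,326,011 required, 9,326,919 in favor — approved.
Class II: 3/5 of 858379 = 515027.40, rounded up to 515028; 515,028 required, 514,790 in favor — not approved.

Not approved — the Class II shares did not give the required vote.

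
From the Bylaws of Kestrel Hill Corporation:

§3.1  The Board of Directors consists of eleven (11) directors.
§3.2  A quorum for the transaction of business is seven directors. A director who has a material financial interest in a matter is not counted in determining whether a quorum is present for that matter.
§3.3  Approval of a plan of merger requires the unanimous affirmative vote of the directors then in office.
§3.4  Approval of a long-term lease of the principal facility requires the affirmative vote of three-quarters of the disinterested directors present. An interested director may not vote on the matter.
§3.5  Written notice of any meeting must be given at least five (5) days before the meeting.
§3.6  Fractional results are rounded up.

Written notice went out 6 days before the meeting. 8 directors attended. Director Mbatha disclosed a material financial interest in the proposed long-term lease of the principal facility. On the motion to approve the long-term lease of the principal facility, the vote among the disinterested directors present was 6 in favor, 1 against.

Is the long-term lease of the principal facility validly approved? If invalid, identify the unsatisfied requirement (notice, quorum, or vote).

Valid — all requirements satisfied.

Notice: 6 days given; 5 required (6 ≥ 5). Satisfied.
Quorum: 8 present, but the 1 interested director does not count, leaving 7. Quorum is 7. Satisfied.
Vote: the long-term lease of the principal facility requires three-fourths of the disinterested directors present (8 − 1 = 7). 3/4 of 7 = 5.25, rounded up to 6, so 6 affirmative votes are needed; 6 voted in favor. Satisfied.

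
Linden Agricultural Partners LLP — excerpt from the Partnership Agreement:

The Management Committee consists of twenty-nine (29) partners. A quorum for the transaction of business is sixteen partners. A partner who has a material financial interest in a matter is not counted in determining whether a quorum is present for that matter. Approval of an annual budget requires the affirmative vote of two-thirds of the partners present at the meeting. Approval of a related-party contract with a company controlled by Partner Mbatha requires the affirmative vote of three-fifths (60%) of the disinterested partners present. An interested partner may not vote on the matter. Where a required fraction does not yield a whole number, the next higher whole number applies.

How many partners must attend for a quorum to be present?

The quorum is fixed at 16.

16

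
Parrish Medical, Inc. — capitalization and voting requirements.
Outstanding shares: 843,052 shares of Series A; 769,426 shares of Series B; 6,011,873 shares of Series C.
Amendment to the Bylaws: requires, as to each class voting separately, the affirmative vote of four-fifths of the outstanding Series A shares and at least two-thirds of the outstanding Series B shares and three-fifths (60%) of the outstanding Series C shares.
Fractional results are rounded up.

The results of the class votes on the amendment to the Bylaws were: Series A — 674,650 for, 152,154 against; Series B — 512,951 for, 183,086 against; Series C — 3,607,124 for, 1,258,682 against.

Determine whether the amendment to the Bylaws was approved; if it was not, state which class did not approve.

Series A: 4/5 of 843052 = 674441.60, rounded up to 674442; 674,442 required, 674,650 in favor — approved.
Series B: 2/3 of 769426 = 512950.67, rounded up to 512951; 512,951 required, 512,951 in favor — approved.
Series C: 3/5 of 6011873 = 3607123.80, rounded up to 3607124; 3,607,124 required, 3,607,124 in favor — approved.

Approved — every class gave the required vote.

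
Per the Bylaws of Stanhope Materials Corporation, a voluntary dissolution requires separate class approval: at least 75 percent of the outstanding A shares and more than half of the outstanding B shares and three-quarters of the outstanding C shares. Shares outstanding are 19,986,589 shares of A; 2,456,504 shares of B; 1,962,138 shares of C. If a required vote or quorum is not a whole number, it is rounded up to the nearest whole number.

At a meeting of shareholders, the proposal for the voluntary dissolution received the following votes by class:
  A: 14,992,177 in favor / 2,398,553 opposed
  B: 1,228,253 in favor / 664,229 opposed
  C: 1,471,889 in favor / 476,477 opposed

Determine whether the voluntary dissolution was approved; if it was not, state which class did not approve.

Approved — every class gave the required vote.

A: 3/4 of 19986589 = 14989941.75, rounded up to 14989942; 14,989,942 required, 14,992,177 in favor — approved.
B: a majority of 2456504 is 1228253; 1,228,253 required, 1,228,253 in favor — approved.
C: 3/4 of 1962138 = 1471603.50, rounded up to 1471604; 1,471,604 required, 1,471,889 in favor — approved.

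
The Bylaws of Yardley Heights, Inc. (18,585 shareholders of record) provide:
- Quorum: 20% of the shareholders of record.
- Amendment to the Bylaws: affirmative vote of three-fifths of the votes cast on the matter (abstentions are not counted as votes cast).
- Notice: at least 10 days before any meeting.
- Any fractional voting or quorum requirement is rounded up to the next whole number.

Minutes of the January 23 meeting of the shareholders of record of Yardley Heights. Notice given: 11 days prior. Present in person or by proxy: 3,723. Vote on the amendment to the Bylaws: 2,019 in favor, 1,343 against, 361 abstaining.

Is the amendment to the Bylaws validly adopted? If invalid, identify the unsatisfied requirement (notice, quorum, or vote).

Notice: 11 days given; 10 required. Satisfied.
Quorum: 20% of 18,585 = 3,717; 3,723 present. Satisfied.
Vote: requires three-fifths of the votes cast (3,723 − 361 abstaining = 3,362); 3/5 of 3362 = 2017.20, rounded up to 2018, so 2,018 needed; 2,019 in favor. Satisfied.

Valid — all requirements satisfied.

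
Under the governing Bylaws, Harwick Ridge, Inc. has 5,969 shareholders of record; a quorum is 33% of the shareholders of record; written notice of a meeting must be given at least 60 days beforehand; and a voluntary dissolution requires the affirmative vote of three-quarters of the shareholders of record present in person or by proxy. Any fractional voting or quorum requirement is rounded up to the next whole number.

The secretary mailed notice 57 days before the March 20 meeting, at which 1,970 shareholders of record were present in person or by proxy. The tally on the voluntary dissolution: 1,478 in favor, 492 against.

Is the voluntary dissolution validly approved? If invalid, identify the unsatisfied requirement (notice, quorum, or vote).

Notice: 57 days given; 60 required. Not satisfied.
Quorum: 33% of 5,969 = 1,969.77, rounded up to 1,970; 1,970 present. Satisfied.
Vote: requires three-fourths of those present (1,970); 3/4 of 1970 = 1477.50, rounded up to 1478, so 1,478 needed; 1,478 in favor. Satisfied.

Invalid — notice requirement not satisfied.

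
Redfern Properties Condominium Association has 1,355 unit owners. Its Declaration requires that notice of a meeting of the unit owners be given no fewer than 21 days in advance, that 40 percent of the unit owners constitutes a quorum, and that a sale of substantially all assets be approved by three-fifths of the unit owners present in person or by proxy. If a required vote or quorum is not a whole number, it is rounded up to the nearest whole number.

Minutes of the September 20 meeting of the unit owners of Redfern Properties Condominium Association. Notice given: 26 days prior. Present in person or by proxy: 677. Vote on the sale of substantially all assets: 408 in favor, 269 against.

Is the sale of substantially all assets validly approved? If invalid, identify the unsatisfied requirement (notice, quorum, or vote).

Notice: 26 days given; 21 required. Satisfied.
Quorum: 40% of 1,355 = 542; 677 present. Satisfied.
Vote: requires three-fifths of those present (677); 3/5 of 677 = 406.20, rounded up to 407, so 407 needed; 408 in favor. Satisfied.

Valid — all requirements satisfied.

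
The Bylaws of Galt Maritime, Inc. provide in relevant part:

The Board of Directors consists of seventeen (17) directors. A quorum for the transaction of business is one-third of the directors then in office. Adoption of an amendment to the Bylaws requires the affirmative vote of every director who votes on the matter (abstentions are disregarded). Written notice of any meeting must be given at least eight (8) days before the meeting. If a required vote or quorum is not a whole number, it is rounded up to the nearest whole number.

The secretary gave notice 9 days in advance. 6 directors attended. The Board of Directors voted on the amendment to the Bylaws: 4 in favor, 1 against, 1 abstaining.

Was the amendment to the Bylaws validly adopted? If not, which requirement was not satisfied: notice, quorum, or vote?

Invalid — vote requirement not satisfied.

Notice: 9 days given; 8 required (9 ≥ 8). Satisfied.
Quorum: 6 present; quorum is 6. Satisfied.
Vote: the amendment to the Bylaws requires the unanimous vote of the votes cast (6 present − 1 abstaining = 5). Unanimous means all 5, so 5 affirmative votes are needed; 4 voted in favor. Not satisfied.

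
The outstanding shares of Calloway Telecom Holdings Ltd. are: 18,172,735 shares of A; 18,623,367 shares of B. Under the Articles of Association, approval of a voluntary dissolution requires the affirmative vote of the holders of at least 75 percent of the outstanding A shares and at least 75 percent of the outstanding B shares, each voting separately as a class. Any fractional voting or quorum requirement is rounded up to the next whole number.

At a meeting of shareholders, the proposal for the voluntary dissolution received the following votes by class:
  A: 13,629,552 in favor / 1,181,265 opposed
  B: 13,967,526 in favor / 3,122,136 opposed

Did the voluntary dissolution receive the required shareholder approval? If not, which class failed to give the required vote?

A: 3/4 of 18172735 = 13629551.25, rounded up to 13629552; 13,629,552 required, 13,629,552 in favor — approved.
B: 3/4 of 18623367 = 13967525.25, rounded up to 13967526; 13,967,526 required, 13,967,526 in favor — approved.

Approved — every class gave the required vote.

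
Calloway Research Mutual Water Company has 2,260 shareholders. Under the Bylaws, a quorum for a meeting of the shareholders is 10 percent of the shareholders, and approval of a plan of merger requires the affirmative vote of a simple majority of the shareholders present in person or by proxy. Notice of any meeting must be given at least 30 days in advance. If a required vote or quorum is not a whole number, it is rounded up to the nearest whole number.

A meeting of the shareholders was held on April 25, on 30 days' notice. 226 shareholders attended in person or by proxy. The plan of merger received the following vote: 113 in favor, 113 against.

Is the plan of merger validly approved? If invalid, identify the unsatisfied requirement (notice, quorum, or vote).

Invalid — vote requirement not satisfied.

Notice: 30 days given; 30 required. Satisfied.
Quorum: 10% of 2,260 = 226; 226 present. Satisfied.
Vote: requires a majority of those present (226); a majority of 226 is 114, so 114 needed; 113 in favor. Not satisfied.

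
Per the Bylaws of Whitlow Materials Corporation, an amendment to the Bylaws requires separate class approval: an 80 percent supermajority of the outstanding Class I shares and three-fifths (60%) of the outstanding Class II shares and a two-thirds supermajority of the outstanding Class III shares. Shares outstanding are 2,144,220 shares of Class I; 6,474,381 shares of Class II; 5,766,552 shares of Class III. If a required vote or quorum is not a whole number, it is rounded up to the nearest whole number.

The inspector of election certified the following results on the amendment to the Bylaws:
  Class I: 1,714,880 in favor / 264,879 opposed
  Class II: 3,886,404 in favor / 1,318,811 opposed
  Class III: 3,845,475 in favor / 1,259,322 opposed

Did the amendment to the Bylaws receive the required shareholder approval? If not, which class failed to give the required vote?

Not approved — the Class I shares did not give the required vote.

Class I: 4/5 of 2144220 = 1715376; 1,715,376 required, 1,714,880 in favor — not approved.
Class II: 3/5 of 6474381 = 3884628.60, rounded up to 3884629; 3,884,629 required, 3,886,404 in favor — approved.
Class III: 2/3 of 5766552 = 3844368; 3,844,368 required, 3,845,475 in favor — approved.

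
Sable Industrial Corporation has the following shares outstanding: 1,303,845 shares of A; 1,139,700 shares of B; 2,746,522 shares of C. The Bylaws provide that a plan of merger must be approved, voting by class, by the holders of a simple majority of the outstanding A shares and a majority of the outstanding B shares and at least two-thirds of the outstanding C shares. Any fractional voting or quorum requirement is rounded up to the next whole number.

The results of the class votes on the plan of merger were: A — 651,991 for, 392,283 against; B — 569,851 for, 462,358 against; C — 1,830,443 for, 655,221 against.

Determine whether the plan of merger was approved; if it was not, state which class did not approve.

Not approved — the C shares did not give the required vote.

A: a majority of 1303845 is 651923; 651,923 required, 651,991 in favor — approved.
B: a majority of 1139700 is 569851; 569,851 required, 569,851 in favor — approved.
C: 2/3 of 2746522 = 1831014.67, rounded up to 1831015; 1,831,015 required, 1,830,443 in favor — not approved.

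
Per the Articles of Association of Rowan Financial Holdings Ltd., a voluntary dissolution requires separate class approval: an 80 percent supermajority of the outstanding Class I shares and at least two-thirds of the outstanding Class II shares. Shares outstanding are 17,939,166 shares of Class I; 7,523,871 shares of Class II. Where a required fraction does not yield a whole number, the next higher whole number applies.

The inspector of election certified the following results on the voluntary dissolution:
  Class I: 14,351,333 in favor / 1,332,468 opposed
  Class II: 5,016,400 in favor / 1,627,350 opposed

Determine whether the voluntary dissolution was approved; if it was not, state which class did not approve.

Approved — every class gave the required vote.

Class I: 4/5 of 17939166 = 14351332.80, rounded up to 14351333; 14,351,333 required, 14,351,333 in favor — approved.
Class II: 2/3 of 7523871 = 5015914; 5,015,914 required, 5,016,400 in favor — approved.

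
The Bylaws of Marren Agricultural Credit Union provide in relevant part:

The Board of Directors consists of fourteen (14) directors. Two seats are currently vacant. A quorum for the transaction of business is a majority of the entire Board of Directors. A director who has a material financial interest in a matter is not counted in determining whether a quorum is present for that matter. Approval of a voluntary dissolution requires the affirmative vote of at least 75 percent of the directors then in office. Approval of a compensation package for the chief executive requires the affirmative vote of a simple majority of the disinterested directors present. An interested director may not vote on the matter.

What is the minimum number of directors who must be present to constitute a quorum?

8

A majority of 14 is 8.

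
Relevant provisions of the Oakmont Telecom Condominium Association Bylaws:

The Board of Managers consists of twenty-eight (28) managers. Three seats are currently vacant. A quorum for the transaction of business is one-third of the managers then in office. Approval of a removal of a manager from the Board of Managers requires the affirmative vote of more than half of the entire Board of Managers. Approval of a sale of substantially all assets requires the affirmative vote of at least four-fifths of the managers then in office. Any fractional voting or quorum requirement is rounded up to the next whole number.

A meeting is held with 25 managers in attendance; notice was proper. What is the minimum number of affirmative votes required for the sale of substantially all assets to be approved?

20

The sale of substantially all assets requires four-fifths of the managers then in office (25).
4/5 of 25 = 20.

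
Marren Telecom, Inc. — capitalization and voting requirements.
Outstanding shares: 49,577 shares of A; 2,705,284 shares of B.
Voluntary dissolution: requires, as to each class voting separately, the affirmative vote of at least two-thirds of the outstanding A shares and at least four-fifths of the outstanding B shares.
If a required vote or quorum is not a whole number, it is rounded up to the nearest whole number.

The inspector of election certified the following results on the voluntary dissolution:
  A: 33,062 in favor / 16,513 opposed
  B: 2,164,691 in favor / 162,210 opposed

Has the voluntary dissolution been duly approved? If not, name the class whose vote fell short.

A: 2/3 of 49577 = 33051.33, rounded up to 33052; 33,052 required, 33,062 in favor — approved.
B: 4/5 of 2705284 = 2164227.20, rounded up to 2164228; 2,164,228 required, 2,164,691 in favor — approved.

Approved — every class gave the required vote.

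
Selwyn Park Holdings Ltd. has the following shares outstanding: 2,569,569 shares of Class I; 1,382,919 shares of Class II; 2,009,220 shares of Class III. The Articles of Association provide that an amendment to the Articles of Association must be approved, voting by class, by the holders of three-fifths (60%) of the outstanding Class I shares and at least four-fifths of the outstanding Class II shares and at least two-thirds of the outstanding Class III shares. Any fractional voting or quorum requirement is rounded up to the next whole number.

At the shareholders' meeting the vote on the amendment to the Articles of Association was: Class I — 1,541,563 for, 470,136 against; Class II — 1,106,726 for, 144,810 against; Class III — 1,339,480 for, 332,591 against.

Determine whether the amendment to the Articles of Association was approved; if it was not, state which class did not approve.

Class I: 3/5 of 2569569 = 1541741.40, rounded up to 1541742; 1,541,742 required, 1,541,563 in favor — not approved.
Class II: 4/5 of 1382919 = 1106335.20, rounded up to 1106336; 1,106,336 required, 1,106,726 in favor — approved.
Class III: 2/3 of 2009220 = 1339480; 1,339,480 required, 1,339,480 in favor — approved.

Not approved — the Class I shares did not give the required vote.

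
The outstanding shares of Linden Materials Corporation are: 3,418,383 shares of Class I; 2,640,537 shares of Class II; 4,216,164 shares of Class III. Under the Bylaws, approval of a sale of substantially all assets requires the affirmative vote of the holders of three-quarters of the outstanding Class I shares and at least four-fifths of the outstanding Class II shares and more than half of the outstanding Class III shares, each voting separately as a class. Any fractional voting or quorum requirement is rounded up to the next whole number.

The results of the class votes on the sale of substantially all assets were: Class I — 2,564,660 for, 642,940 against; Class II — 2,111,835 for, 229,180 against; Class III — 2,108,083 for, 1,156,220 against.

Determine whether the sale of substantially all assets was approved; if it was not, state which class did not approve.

Class I: 3/4 of 3418383 = 2563787.25, rounded up to 2563788; 2,563,788 required, 2,564,660 in favor — approved.
Class II: 4/5 of 2640537 = 2112429.60, rounded up to 2112430; 2,112,430 required, 2,111,835 in favor — not approved.
Class III: a majority of 4216164 is 2108083; 2,108,083 required, 2,108,083 in favor — approved.

Not approved — the Class II shares did not give the required vote.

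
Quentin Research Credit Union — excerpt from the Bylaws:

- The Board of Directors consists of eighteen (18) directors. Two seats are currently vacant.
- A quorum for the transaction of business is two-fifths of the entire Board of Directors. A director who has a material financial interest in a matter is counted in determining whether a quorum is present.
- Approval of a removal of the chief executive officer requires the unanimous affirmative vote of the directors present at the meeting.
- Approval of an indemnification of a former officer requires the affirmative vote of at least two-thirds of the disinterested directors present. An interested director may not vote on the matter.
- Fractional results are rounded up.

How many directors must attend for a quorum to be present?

2/5 of 18 = 7.20, rounded up to 8.

8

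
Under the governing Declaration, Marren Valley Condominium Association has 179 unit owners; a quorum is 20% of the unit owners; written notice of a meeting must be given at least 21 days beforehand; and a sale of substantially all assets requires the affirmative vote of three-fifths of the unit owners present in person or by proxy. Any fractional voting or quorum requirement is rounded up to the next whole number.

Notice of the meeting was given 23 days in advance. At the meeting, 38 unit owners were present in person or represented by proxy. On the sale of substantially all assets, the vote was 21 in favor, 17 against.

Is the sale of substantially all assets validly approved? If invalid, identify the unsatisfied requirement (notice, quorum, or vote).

Invalid — vote requirement not satisfied.

Notice: 23 days given; 21 required. Satisfied.
Quorum: 20% of 179 = 35.80, rounded up to 36; 38 present. Satisfied.
Vote: requires three-fifths of those present (38); 3/5 of 38 = 22.80, rounded up to 23, so 23 needed; 21 in favor. Not satisfied.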